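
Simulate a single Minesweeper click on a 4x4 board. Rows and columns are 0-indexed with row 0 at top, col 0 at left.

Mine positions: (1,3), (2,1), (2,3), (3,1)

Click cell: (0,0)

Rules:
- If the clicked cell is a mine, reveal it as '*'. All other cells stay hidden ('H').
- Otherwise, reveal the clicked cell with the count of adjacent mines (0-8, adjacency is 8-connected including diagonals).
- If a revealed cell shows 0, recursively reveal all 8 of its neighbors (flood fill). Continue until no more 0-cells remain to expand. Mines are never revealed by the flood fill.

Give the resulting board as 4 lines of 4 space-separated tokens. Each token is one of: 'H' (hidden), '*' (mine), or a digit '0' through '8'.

0 0 1 H
1 1 3 H
H H H H
H H H H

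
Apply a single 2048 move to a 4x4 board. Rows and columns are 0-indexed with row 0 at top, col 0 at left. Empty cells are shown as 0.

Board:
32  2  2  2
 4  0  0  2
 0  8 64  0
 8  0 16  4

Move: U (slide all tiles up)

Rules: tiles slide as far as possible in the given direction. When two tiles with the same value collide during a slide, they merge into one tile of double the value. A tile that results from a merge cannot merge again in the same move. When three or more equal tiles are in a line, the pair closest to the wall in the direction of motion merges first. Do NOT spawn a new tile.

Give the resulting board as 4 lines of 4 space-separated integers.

Slide up:
col 0: [32, 4, 0, 8] -> [32, 4, 8, 0]
col 1: [2, 0, 8, 0] -> [2, 8, 0, 0]
col 2: [2, 0, 64, 16] -> [2, 64, 16, 0]
col 3: [2, 2, 0, 4] -> [4, 4, 0, 0]

Answer: 32  2  2  4
 4  8 64  4
 8  0 16  0
 0  0  0  0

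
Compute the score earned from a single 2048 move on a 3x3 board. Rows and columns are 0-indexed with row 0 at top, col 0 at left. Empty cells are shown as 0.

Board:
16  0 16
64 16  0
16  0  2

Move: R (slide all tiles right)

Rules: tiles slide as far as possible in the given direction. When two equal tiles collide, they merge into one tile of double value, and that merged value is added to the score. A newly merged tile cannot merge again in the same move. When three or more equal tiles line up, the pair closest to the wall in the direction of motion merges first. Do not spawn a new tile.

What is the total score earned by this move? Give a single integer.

Answer: 32

Derivation:
Slide right:
row 0: [16, 0, 16] -> [0, 0, 32]  score +32 (running 32)
row 1: [64, 16, 0] -> [0, 64, 16]  score +0 (running 32)
row 2: [16, 0, 2] -> [0, 16, 2]  score +0 (running 32)
Board after move:
 0  0 32
 0 64 16
 0 16  2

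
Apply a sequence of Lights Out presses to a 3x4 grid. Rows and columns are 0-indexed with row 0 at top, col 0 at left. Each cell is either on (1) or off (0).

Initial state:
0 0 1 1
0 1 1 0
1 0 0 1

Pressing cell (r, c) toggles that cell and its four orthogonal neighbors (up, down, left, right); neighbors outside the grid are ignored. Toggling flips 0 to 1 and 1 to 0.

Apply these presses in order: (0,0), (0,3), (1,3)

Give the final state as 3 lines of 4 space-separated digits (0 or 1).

Answer: 1 1 0 1
1 1 0 0
1 0 0 0

Derivation:
After press 1 at (0,0):
1 1 1 1
1 1 1 0
1 0 0 1

After press 2 at (0,3):
1 1 0 0
1 1 1 1
1 0 0 1

After press 3 at (1,3):
1 1 0 1
1 1 0 0
1 0 0 0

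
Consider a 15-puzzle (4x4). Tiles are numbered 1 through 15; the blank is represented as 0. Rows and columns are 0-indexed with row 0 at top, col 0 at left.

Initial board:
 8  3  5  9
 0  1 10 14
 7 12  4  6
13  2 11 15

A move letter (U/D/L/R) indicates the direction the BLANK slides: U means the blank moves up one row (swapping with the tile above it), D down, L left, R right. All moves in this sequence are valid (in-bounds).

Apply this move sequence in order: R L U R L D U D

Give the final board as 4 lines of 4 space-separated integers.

After move 1 (R):
 8  3  5  9
 1  0 10 14
 7 12  4  6
13  2 11 15

After move 2 (L):
 8  3  5  9
 0  1 10 14
 7 12  4  6
13  2 11 15

After move 3 (U):
 0  3  5  9
 8  1 10 14
 7 12  4  6
13  2 11 15

After move 4 (R):
 3  0  5  9
 8  1 10 14
 7 12  4  6
13  2 11 15

After move 5 (L):
 0  3  5  9
 8  1 10 14
 7 12  4  6
13  2 11 15

After move 6 (D):
 8  3  5  9
 0  1 10 14
 7 12  4  6
13  2 11 15

After move 7 (U):
 0  3  5  9
 8  1 10 14
 7 12  4  6
13  2 11 15

After move 8 (D):
 8  3  5  9
 0  1 10 14
 7 12  4  6
13  2 11 15

Answer:  8  3  5  9
 0  1 10 14
 7 12  4  6
13  2 11 15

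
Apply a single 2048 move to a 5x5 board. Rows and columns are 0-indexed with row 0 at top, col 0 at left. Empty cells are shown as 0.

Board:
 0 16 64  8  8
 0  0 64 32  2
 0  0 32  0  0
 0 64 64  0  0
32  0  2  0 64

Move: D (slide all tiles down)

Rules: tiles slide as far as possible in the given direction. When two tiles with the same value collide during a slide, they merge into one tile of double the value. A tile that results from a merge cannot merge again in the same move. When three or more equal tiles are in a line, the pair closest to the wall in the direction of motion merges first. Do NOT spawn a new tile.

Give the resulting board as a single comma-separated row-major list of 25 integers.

Answer: 0, 0, 0, 0, 0, 0, 0, 128, 0, 0, 0, 0, 32, 0, 8, 0, 16, 64, 8, 2, 32, 64, 2, 32, 64

Derivation:
Slide down:
col 0: [0, 0, 0, 0, 32] -> [0, 0, 0, 0, 32]
col 1: [16, 0, 0, 64, 0] -> [0, 0, 0, 16, 64]
col 2: [64, 64, 32, 64, 2] -> [0, 128, 32, 64, 2]
col 3: [8, 32, 0, 0, 0] -> [0, 0, 0, 8, 32]
col 4: [8, 2, 0, 0, 64] -> [0, 0, 8, 2, 64]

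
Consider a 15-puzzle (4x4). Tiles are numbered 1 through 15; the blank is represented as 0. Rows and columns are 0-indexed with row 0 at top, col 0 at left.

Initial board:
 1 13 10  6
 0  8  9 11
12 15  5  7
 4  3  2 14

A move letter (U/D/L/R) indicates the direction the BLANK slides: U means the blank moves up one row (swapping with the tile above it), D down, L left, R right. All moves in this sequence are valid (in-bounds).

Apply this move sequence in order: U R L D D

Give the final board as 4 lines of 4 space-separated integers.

After move 1 (U):
 0 13 10  6
 1  8  9 11
12 15  5  7
 4  3  2 14

After move 2 (R):
13  0 10  6
 1  8  9 11
12 15  5  7
 4  3  2 14

After move 3 (L):
 0 13 10  6
 1  8  9 11
12 15  5  7
 4  3  2 14

After move 4 (D):
 1 13 10  6
 0  8  9 11
12 15  5  7
 4  3  2 14

After move 5 (D):
 1 13 10  6
12  8  9 11
 0 15  5  7
 4  3  2 14

Answer:  1 13 10  6
12  8  9 11
 0 15  5  7
 4  3  2 14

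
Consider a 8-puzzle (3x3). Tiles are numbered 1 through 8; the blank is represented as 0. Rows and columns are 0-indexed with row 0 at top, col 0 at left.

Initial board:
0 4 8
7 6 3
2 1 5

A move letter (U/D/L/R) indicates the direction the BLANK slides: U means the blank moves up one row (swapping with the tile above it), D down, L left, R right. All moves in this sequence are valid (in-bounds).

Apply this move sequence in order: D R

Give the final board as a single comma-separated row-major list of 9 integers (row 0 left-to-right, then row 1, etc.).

Answer: 7, 4, 8, 6, 0, 3, 2, 1, 5

Derivation:
After move 1 (D):
7 4 8
0 6 3
2 1 5

After move 2 (R):
7 4 8
6 0 3
2 1 5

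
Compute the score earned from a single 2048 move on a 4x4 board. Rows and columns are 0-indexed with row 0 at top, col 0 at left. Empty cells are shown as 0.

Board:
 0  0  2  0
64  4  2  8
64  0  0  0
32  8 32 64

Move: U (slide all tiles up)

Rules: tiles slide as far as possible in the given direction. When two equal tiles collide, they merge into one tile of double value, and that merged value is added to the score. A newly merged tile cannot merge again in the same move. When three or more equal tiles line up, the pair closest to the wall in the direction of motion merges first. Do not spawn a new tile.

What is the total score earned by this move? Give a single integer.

Answer: 132

Derivation:
Slide up:
col 0: [0, 64, 64, 32] -> [128, 32, 0, 0]  score +128 (running 128)
col 1: [0, 4, 0, 8] -> [4, 8, 0, 0]  score +0 (running 128)
col 2: [2, 2, 0, 32] -> [4, 32, 0, 0]  score +4 (running 132)
col 3: [0, 8, 0, 64] -> [8, 64, 0, 0]  score +0 (running 132)
Board after move:
128   4   4   8
 32   8  32  64
  0   0   0   0
  0   0   0   0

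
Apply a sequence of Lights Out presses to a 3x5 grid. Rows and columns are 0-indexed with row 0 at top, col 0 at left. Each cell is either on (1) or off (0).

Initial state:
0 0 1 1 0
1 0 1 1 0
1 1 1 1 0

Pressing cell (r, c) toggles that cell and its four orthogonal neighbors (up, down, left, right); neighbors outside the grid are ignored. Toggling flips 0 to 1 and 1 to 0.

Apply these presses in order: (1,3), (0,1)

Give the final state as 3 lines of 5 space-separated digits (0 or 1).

After press 1 at (1,3):
0 0 1 0 0
1 0 0 0 1
1 1 1 0 0

After press 2 at (0,1):
1 1 0 0 0
1 1 0 0 1
1 1 1 0 0

Answer: 1 1 0 0 0
1 1 0 0 1
1 1 1 0 0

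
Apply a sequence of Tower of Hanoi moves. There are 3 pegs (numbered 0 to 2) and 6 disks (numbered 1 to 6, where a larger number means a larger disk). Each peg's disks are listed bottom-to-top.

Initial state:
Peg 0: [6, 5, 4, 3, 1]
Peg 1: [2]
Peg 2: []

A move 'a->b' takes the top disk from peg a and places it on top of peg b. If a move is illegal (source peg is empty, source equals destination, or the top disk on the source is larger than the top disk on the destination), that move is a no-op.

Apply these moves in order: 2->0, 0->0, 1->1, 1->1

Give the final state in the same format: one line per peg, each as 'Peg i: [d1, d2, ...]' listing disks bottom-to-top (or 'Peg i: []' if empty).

After move 1 (2->0):
Peg 0: [6, 5, 4, 3, 1]
Peg 1: [2]
Peg 2: []

After move 2 (0->0):
Peg 0: [6, 5, 4, 3, 1]
Peg 1: [2]
Peg 2: []

After move 3 (1->1):
Peg 0: [6, 5, 4, 3, 1]
Peg 1: [2]
Peg 2: []

After move 4 (1->1):
Peg 0: [6, 5, 4, 3, 1]
Peg 1: [2]
Peg 2: []

Answer: Peg 0: [6, 5, 4, 3, 1]
Peg 1: [2]
Peg 2: []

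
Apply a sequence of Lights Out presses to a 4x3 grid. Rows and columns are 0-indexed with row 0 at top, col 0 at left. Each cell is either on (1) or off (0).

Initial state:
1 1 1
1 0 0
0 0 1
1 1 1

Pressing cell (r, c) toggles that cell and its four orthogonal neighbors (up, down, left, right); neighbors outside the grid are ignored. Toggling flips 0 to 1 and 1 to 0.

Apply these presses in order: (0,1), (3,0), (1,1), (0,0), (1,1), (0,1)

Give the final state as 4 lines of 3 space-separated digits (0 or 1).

After press 1 at (0,1):
0 0 0
1 1 0
0 0 1
1 1 1

After press 2 at (3,0):
0 0 0
1 1 0
1 0 1
0 0 1

After press 3 at (1,1):
0 1 0
0 0 1
1 1 1
0 0 1

After press 4 at (0,0):
1 0 0
1 0 1
1 1 1
0 0 1

After press 5 at (1,1):
1 1 0
0 1 0
1 0 1
0 0 1

After press 6 at (0,1):
0 0 1
0 0 0
1 0 1
0 0 1

Answer: 0 0 1
0 0 0
1 0 1
0 0 1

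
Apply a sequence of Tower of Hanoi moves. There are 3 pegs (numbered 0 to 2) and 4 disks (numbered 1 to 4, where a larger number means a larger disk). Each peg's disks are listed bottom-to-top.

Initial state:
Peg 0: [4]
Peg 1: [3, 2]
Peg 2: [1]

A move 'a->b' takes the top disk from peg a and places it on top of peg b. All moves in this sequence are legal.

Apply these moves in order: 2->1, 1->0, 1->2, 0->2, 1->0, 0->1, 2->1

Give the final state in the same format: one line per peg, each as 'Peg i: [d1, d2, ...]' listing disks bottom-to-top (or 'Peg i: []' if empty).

Answer: Peg 0: [4]
Peg 1: [3, 1]
Peg 2: [2]

Derivation:
After move 1 (2->1):
Peg 0: [4]
Peg 1: [3, 2, 1]
Peg 2: []

After move 2 (1->0):
Peg 0: [4, 1]
Peg 1: [3, 2]
Peg 2: []

After move 3 (1->2):
Peg 0: [4, 1]
Peg 1: [3]
Peg 2: [2]

After move 4 (0->2):
Peg 0: [4]
Peg 1: [3]
Peg 2: [2, 1]

After move 5 (1->0):
Peg 0: [4, 3]
Peg 1: []
Peg 2: [2, 1]

After move 6 (0->1):
Peg 0: [4]
Peg 1: [3]
Peg 2: [2, 1]

After move 7 (2->1):
Peg 0: [4]
Peg 1: [3, 1]
Peg 2: [2]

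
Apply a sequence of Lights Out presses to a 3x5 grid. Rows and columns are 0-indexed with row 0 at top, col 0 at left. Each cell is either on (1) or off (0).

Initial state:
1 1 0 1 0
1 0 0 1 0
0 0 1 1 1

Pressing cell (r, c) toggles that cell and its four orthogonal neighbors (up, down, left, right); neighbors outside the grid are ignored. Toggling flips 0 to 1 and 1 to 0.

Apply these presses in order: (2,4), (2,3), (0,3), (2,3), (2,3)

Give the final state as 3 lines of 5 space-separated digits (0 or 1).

Answer: 1 1 1 0 1
1 0 0 1 1
0 0 0 1 1

Derivation:
After press 1 at (2,4):
1 1 0 1 0
1 0 0 1 1
0 0 1 0 0

After press 2 at (2,3):
1 1 0 1 0
1 0 0 0 1
0 0 0 1 1

After press 3 at (0,3):
1 1 1 0 1
1 0 0 1 1
0 0 0 1 1

After press 4 at (2,3):
1 1 1 0 1
1 0 0 0 1
0 0 1 0 0

After press 5 at (2,3):
1 1 1 0 1
1 0 0 1 1
0 0 0 1 1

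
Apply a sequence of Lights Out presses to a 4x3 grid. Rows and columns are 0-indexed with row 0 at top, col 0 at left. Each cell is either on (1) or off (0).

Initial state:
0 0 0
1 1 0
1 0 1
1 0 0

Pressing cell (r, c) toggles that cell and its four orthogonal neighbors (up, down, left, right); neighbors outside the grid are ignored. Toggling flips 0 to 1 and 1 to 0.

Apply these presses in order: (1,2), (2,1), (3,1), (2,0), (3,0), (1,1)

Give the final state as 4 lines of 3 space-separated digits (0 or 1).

After press 1 at (1,2):
0 0 1
1 0 1
1 0 0
1 0 0

After press 2 at (2,1):
0 0 1
1 1 1
0 1 1
1 1 0

After press 3 at (3,1):
0 0 1
1 1 1
0 0 1
0 0 1

After press 4 at (2,0):
0 0 1
0 1 1
1 1 1
1 0 1

After press 5 at (3,0):
0 0 1
0 1 1
0 1 1
0 1 1

After press 6 at (1,1):
0 1 1
1 0 0
0 0 1
0 1 1

Answer: 0 1 1
1 0 0
0 0 1
0 1 1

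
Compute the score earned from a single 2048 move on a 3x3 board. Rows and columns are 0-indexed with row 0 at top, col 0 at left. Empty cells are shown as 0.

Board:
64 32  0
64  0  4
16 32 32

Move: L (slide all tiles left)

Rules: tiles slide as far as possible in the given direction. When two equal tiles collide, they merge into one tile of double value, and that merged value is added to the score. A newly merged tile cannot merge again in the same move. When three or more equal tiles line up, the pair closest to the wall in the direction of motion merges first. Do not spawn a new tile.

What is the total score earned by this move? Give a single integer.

Answer: 64

Derivation:
Slide left:
row 0: [64, 32, 0] -> [64, 32, 0]  score +0 (running 0)
row 1: [64, 0, 4] -> [64, 4, 0]  score +0 (running 0)
row 2: [16, 32, 32] -> [16, 64, 0]  score +64 (running 64)
Board after move:
64 32  0
64  4  0
16 64  0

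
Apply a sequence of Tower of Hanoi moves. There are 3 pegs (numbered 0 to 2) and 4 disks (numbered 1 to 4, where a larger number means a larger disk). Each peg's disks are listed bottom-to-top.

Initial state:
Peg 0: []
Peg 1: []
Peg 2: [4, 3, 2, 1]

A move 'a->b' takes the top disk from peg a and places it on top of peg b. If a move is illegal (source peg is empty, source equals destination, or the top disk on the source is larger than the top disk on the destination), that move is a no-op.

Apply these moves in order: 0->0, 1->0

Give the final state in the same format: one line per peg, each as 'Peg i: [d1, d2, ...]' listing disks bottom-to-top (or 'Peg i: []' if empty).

Answer: Peg 0: []
Peg 1: []
Peg 2: [4, 3, 2, 1]

Derivation:
After move 1 (0->0):
Peg 0: []
Peg 1: []
Peg 2: [4, 3, 2, 1]

After move 2 (1->0):
Peg 0: []
Peg 1: []
Peg 2: [4, 3, 2, 1]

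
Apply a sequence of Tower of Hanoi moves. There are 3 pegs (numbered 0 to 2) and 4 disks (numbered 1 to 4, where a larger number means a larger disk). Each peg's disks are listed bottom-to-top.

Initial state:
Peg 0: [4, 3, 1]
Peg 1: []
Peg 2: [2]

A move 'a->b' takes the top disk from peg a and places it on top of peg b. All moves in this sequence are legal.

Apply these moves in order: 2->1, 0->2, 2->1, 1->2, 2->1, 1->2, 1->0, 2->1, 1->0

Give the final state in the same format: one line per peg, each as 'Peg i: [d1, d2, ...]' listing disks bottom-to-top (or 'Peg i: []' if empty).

Answer: Peg 0: [4, 3, 2, 1]
Peg 1: []
Peg 2: []

Derivation:
After move 1 (2->1):
Peg 0: [4, 3, 1]
Peg 1: [2]
Peg 2: []

After move 2 (0->2):
Peg 0: [4, 3]
Peg 1: [2]
Peg 2: [1]

After move 3 (2->1):
Peg 0: [4, 3]
Peg 1: [2, 1]
Peg 2: []

After move 4 (1->2):
Peg 0: [4, 3]
Peg 1: [2]
Peg 2: [1]

After move 5 (2->1):
Peg 0: [4, 3]
Peg 1: [2, 1]
Peg 2: []

After move 6 (1->2):
Peg 0: [4, 3]
Peg 1: [2]
Peg 2: [1]

After move 7 (1->0):
Peg 0: [4, 3, 2]
Peg 1: []
Peg 2: [1]

After move 8 (2->1):
Peg 0: [4, 3, 2]
Peg 1: [1]
Peg 2: []

After move 9 (1->0):
Peg 0: [4, 3, 2, 1]
Peg 1: []
Peg 2: []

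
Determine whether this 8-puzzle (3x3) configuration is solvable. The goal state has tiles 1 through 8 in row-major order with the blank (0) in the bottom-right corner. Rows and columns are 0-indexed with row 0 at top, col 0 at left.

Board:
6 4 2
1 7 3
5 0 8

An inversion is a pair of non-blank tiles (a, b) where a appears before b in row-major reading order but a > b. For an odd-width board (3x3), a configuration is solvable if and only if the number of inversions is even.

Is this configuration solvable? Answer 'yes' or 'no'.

Answer: no

Derivation:
Inversions (pairs i<j in row-major order where tile[i] > tile[j] > 0): 11
11 is odd, so the puzzle is not solvable.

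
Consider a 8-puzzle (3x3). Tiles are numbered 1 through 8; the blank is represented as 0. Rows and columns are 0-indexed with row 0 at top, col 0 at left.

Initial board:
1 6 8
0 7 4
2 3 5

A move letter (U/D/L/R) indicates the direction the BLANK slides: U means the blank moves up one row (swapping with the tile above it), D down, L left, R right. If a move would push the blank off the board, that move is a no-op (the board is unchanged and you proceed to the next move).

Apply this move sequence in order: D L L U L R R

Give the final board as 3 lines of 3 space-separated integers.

After move 1 (D):
1 6 8
2 7 4
0 3 5

After move 2 (L):
1 6 8
2 7 4
0 3 5

After move 3 (L):
1 6 8
2 7 4
0 3 5

After move 4 (U):
1 6 8
0 7 4
2 3 5

After move 5 (L):
1 6 8
0 7 4
2 3 5

After move 6 (R):
1 6 8
7 0 4
2 3 5

After move 7 (R):
1 6 8
7 4 0
2 3 5

Answer: 1 6 8
7 4 0
2 3 5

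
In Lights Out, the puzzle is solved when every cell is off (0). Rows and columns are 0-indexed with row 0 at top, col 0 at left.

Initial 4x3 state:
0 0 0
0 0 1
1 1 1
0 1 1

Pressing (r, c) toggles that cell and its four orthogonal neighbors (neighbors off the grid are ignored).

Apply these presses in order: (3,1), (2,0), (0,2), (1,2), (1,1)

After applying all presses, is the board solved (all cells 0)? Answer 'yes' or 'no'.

After press 1 at (3,1):
0 0 0
0 0 1
1 0 1
1 0 0

After press 2 at (2,0):
0 0 0
1 0 1
0 1 1
0 0 0

After press 3 at (0,2):
0 1 1
1 0 0
0 1 1
0 0 0

After press 4 at (1,2):
0 1 0
1 1 1
0 1 0
0 0 0

After press 5 at (1,1):
0 0 0
0 0 0
0 0 0
0 0 0

Lights still on: 0

Answer: yes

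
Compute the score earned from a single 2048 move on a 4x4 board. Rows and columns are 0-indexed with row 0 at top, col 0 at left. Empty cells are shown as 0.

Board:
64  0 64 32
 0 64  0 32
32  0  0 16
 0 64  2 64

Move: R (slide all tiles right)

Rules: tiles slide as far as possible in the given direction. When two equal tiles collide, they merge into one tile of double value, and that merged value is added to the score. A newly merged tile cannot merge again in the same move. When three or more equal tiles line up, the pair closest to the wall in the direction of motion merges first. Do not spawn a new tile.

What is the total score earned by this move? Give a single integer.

Answer: 128

Derivation:
Slide right:
row 0: [64, 0, 64, 32] -> [0, 0, 128, 32]  score +128 (running 128)
row 1: [0, 64, 0, 32] -> [0, 0, 64, 32]  score +0 (running 128)
row 2: [32, 0, 0, 16] -> [0, 0, 32, 16]  score +0 (running 128)
row 3: [0, 64, 2, 64] -> [0, 64, 2, 64]  score +0 (running 128)
Board after move:
  0   0 128  32
  0   0  64  32
  0   0  32  16
  0  64   2  64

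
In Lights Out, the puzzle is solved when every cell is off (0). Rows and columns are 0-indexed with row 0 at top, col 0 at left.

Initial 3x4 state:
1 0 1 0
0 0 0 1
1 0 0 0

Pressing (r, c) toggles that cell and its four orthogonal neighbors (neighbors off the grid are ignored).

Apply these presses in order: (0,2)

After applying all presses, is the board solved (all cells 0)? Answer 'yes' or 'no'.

Answer: no

Derivation:
After press 1 at (0,2):
1 1 0 1
0 0 1 1
1 0 0 0

Lights still on: 6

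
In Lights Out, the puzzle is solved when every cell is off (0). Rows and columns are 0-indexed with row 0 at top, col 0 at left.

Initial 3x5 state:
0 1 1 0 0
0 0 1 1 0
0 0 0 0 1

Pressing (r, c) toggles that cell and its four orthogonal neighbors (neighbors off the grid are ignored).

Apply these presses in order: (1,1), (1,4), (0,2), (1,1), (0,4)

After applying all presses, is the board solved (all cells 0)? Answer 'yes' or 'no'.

After press 1 at (1,1):
0 0 1 0 0
1 1 0 1 0
0 1 0 0 1

After press 2 at (1,4):
0 0 1 0 1
1 1 0 0 1
0 1 0 0 0

After press 3 at (0,2):
0 1 0 1 1
1 1 1 0 1
0 1 0 0 0

After press 4 at (1,1):
0 0 0 1 1
0 0 0 0 1
0 0 0 0 0

After press 5 at (0,4):
0 0 0 0 0
0 0 0 0 0
0 0 0 0 0

Lights still on: 0

Answer: yes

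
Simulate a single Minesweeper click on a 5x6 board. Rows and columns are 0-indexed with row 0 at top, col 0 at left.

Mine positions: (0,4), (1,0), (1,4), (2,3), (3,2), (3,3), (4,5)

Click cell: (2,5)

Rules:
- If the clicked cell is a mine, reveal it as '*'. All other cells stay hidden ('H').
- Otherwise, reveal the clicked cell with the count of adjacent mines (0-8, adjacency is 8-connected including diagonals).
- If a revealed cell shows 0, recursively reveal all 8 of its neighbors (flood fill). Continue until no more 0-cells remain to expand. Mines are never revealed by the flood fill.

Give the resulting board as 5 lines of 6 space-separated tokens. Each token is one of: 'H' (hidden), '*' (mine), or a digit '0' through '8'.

H H H H H H
H H H H H H
H H H H H 1
H H H H H H
H H H H H H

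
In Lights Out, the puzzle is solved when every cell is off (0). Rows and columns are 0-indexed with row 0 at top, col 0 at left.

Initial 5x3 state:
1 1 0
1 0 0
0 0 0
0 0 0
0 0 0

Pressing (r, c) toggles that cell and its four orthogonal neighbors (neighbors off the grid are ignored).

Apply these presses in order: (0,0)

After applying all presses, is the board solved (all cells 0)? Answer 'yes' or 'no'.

After press 1 at (0,0):
0 0 0
0 0 0
0 0 0
0 0 0
0 0 0

Lights still on: 0

Answer: yes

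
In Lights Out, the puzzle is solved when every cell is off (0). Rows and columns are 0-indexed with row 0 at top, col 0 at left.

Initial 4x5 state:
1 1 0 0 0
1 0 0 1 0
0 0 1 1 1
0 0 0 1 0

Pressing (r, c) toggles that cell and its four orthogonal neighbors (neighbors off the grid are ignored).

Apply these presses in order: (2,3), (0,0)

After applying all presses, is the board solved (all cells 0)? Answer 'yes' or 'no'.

Answer: yes

Derivation:
After press 1 at (2,3):
1 1 0 0 0
1 0 0 0 0
0 0 0 0 0
0 0 0 0 0

After press 2 at (0,0):
0 0 0 0 0
0 0 0 0 0
0 0 0 0 0
0 0 0 0 0

Lights still on: 0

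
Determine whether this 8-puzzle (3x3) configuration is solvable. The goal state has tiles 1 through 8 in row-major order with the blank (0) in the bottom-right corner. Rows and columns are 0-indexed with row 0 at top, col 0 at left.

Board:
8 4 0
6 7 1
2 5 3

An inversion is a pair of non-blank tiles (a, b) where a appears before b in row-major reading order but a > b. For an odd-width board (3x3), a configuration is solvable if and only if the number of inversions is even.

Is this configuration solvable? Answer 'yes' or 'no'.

Inversions (pairs i<j in row-major order where tile[i] > tile[j] > 0): 19
19 is odd, so the puzzle is not solvable.

Answer: no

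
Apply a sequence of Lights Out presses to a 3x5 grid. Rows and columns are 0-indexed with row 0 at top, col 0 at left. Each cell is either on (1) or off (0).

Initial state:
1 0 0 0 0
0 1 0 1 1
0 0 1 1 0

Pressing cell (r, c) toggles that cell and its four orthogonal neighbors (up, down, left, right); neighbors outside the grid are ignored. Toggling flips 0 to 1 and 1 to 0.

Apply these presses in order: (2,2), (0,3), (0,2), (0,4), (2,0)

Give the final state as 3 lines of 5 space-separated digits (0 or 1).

After press 1 at (2,2):
1 0 0 0 0
0 1 1 1 1
0 1 0 0 0

After press 2 at (0,3):
1 0 1 1 1
0 1 1 0 1
0 1 0 0 0

After press 3 at (0,2):
1 1 0 0 1
0 1 0 0 1
0 1 0 0 0

After press 4 at (0,4):
1 1 0 1 0
0 1 0 0 0
0 1 0 0 0

After press 5 at (2,0):
1 1 0 1 0
1 1 0 0 0
1 0 0 0 0

Answer: 1 1 0 1 0
1 1 0 0 0
1 0 0 0 0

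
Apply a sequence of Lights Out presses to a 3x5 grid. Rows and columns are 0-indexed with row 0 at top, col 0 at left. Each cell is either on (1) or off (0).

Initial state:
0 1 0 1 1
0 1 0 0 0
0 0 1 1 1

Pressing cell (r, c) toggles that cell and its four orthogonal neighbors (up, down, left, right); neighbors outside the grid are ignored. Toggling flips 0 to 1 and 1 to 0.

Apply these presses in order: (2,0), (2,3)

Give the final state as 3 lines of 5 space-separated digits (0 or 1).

Answer: 0 1 0 1 1
1 1 0 1 0
1 1 0 0 0

Derivation:
After press 1 at (2,0):
0 1 0 1 1
1 1 0 0 0
1 1 1 1 1

After press 2 at (2,3):
0 1 0 1 1
1 1 0 1 0
1 1 0 0 0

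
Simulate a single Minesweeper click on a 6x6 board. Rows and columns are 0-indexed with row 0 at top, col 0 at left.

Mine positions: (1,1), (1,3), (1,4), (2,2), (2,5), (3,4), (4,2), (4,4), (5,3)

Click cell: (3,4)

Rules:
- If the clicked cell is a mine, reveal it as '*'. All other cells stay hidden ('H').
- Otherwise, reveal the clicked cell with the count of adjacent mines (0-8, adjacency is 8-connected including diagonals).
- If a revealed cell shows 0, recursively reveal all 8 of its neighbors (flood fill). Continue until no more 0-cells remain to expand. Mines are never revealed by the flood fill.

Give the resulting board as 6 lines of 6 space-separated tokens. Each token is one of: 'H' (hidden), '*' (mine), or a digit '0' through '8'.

H H H H H H
H H H H H H
H H H H H H
H H H H * H
H H H H H H
H H H H H H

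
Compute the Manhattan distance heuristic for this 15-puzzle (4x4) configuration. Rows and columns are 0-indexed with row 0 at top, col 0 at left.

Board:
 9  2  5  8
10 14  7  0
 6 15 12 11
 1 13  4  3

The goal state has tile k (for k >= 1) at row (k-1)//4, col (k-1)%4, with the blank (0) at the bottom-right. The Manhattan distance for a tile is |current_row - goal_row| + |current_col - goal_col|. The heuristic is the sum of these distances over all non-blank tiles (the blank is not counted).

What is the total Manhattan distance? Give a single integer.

Tile 9: at (0,0), goal (2,0), distance |0-2|+|0-0| = 2
Tile 2: at (0,1), goal (0,1), distance |0-0|+|1-1| = 0
Tile 5: at (0,2), goal (1,0), distance |0-1|+|2-0| = 3
Tile 8: at (0,3), goal (1,3), distance |0-1|+|3-3| = 1
Tile 10: at (1,0), goal (2,1), distance |1-2|+|0-1| = 2
Tile 14: at (1,1), goal (3,1), distance |1-3|+|1-1| = 2
Tile 7: at (1,2), goal (1,2), distance |1-1|+|2-2| = 0
Tile 6: at (2,0), goal (1,1), distance |2-1|+|0-1| = 2
Tile 15: at (2,1), goal (3,2), distance |2-3|+|1-2| = 2
Tile 12: at (2,2), goal (2,3), distance |2-2|+|2-3| = 1
Tile 11: at (2,3), goal (2,2), distance |2-2|+|3-2| = 1
Tile 1: at (3,0), goal (0,0), distance |3-0|+|0-0| = 3
Tile 13: at (3,1), goal (3,0), distance |3-3|+|1-0| = 1
Tile 4: at (3,2), goal (0,3), distance |3-0|+|2-3| = 4
Tile 3: at (3,3), goal (0,2), distance |3-0|+|3-2| = 4
Sum: 2 + 0 + 3 + 1 + 2 + 2 + 0 + 2 + 2 + 1 + 1 + 3 + 1 + 4 + 4 = 28

Answer: 28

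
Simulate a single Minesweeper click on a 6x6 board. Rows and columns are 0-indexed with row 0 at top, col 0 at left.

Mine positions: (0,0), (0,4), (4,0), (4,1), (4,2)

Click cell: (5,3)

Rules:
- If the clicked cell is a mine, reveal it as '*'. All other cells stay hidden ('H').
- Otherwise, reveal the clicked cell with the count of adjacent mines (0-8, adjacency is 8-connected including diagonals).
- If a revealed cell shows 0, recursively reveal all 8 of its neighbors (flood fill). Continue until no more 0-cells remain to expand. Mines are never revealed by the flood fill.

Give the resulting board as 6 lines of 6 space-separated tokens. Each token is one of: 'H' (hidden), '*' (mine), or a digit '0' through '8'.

H H H H H H
H H H H H H
H H H H H H
H H H H H H
H H H H H H
H H H 1 H H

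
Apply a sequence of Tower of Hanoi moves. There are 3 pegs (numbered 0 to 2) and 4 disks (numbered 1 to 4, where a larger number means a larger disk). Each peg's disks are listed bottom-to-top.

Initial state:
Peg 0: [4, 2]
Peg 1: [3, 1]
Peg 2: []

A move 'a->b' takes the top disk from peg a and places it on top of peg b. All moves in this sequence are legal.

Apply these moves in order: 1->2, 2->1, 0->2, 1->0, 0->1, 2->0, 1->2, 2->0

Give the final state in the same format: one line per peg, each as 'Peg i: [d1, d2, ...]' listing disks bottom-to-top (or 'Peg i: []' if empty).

Answer: Peg 0: [4, 2, 1]
Peg 1: [3]
Peg 2: []

Derivation:
After move 1 (1->2):
Peg 0: [4, 2]
Peg 1: [3]
Peg 2: [1]

After move 2 (2->1):
Peg 0: [4, 2]
Peg 1: [3, 1]
Peg 2: []

After move 3 (0->2):
Peg 0: [4]
Peg 1: [3, 1]
Peg 2: [2]

After move 4 (1->0):
Peg 0: [4, 1]
Peg 1: [3]
Peg 2: [2]

After move 5 (0->1):
Peg 0: [4]
Peg 1: [3, 1]
Peg 2: [2]

After move 6 (2->0):
Peg 0: [4, 2]
Peg 1: [3, 1]
Peg 2: []

After move 7 (1->2):
Peg 0: [4, 2]
Peg 1: [3]
Peg 2: [1]

After move 8 (2->0):
Peg 0: [4, 2, 1]
Peg 1: [3]
Peg 2: []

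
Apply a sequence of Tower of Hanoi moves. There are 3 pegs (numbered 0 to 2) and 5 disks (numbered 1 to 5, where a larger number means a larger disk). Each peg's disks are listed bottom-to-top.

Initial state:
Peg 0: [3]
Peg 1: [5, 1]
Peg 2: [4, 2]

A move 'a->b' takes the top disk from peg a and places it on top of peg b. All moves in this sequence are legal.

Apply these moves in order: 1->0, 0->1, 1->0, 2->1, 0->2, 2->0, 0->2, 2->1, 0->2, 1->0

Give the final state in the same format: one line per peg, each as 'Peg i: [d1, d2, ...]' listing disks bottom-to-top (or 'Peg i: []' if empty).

After move 1 (1->0):
Peg 0: [3, 1]
Peg 1: [5]
Peg 2: [4, 2]

After move 2 (0->1):
Peg 0: [3]
Peg 1: [5, 1]
Peg 2: [4, 2]

After move 3 (1->0):
Peg 0: [3, 1]
Peg 1: [5]
Peg 2: [4, 2]

After move 4 (2->1):
Peg 0: [3, 1]
Peg 1: [5, 2]
Peg 2: [4]

After move 5 (0->2):
Peg 0: [3]
Peg 1: [5, 2]
Peg 2: [4, 1]

After move 6 (2->0):
Peg 0: [3, 1]
Peg 1: [5, 2]
Peg 2: [4]

After move 7 (0->2):
Peg 0: [3]
Peg 1: [5, 2]
Peg 2: [4, 1]

After move 8 (2->1):
Peg 0: [3]
Peg 1: [5, 2, 1]
Peg 2: [4]

After move 9 (0->2):
Peg 0: []
Peg 1: [5, 2, 1]
Peg 2: [4, 3]

After move 10 (1->0):
Peg 0: [1]
Peg 1: [5, 2]
Peg 2: [4, 3]

Answer: Peg 0: [1]
Peg 1: [5, 2]
Peg 2: [4, 3]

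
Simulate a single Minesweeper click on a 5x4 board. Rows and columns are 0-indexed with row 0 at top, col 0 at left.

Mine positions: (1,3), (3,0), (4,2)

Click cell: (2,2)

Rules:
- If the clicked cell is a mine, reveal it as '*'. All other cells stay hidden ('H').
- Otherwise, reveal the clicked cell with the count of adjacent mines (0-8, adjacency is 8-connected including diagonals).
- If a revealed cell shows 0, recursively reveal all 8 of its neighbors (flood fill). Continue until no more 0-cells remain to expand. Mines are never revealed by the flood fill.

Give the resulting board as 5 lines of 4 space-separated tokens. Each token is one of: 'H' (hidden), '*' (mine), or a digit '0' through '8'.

H H H H
H H H H
H H 1 H
H H H H
H H H H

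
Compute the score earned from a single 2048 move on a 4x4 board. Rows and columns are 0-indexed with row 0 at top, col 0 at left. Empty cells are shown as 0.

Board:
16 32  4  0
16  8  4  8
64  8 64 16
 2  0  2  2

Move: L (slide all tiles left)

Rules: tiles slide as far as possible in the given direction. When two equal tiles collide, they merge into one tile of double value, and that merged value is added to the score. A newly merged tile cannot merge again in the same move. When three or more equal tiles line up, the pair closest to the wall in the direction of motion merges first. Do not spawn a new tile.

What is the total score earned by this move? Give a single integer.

Slide left:
row 0: [16, 32, 4, 0] -> [16, 32, 4, 0]  score +0 (running 0)
row 1: [16, 8, 4, 8] -> [16, 8, 4, 8]  score +0 (running 0)
row 2: [64, 8, 64, 16] -> [64, 8, 64, 16]  score +0 (running 0)
row 3: [2, 0, 2, 2] -> [4, 2, 0, 0]  score +4 (running 4)
Board after move:
16 32  4  0
16  8  4  8
64  8 64 16
 4  2  0  0

Answer: 4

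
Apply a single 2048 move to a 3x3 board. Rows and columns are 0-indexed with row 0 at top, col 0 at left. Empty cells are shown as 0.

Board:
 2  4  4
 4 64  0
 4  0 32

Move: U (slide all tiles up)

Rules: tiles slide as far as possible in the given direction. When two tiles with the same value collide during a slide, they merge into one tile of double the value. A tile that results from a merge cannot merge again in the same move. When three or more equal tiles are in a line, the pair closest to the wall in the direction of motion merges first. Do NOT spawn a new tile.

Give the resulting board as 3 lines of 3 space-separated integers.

Answer:  2  4  4
 8 64 32
 0  0  0

Derivation:
Slide up:
col 0: [2, 4, 4] -> [2, 8, 0]
col 1: [4, 64, 0] -> [4, 64, 0]
col 2: [4, 0, 32] -> [4, 32, 0]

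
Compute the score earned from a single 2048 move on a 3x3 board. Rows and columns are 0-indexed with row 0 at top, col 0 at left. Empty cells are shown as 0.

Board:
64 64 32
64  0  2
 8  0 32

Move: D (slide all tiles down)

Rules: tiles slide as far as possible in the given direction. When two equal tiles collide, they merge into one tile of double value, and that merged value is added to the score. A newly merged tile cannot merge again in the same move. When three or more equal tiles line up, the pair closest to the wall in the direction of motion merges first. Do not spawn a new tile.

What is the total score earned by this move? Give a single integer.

Slide down:
col 0: [64, 64, 8] -> [0, 128, 8]  score +128 (running 128)
col 1: [64, 0, 0] -> [0, 0, 64]  score +0 (running 128)
col 2: [32, 2, 32] -> [32, 2, 32]  score +0 (running 128)
Board after move:
  0   0  32
128   0   2
  8  64  32

Answer: 128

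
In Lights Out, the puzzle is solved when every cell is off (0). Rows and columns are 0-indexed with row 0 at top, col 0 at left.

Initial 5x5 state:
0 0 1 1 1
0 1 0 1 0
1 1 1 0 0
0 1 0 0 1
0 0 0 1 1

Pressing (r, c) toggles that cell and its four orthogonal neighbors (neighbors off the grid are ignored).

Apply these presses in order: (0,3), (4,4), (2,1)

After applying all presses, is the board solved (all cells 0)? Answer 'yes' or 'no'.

After press 1 at (0,3):
0 0 0 0 0
0 1 0 0 0
1 1 1 0 0
0 1 0 0 1
0 0 0 1 1

After press 2 at (4,4):
0 0 0 0 0
0 1 0 0 0
1 1 1 0 0
0 1 0 0 0
0 0 0 0 0

After press 3 at (2,1):
0 0 0 0 0
0 0 0 0 0
0 0 0 0 0
0 0 0 0 0
0 0 0 0 0

Lights still on: 0

Answer: yes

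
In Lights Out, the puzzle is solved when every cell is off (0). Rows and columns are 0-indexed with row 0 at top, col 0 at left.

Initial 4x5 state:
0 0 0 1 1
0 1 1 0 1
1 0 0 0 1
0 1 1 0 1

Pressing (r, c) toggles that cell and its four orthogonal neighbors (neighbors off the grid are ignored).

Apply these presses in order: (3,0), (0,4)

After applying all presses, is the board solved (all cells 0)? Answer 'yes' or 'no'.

After press 1 at (3,0):
0 0 0 1 1
0 1 1 0 1
0 0 0 0 1
1 0 1 0 1

After press 2 at (0,4):
0 0 0 0 0
0 1 1 0 0
0 0 0 0 1
1 0 1 0 1

Lights still on: 6

Answer: no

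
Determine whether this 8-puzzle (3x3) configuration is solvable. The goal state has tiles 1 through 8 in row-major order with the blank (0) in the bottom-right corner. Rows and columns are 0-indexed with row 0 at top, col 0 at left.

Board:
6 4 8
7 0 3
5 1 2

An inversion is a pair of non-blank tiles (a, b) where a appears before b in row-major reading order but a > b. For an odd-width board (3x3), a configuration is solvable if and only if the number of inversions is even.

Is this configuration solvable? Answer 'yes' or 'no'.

Inversions (pairs i<j in row-major order where tile[i] > tile[j] > 0): 21
21 is odd, so the puzzle is not solvable.

Answer: no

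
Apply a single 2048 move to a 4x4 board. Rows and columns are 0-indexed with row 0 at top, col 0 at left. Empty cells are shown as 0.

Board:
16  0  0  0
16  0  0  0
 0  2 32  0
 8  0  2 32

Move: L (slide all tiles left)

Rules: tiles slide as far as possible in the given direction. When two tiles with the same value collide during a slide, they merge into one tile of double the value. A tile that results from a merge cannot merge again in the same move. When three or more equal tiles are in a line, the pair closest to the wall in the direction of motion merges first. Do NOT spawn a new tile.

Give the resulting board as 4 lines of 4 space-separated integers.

Answer: 16  0  0  0
16  0  0  0
 2 32  0  0
 8  2 32  0

Derivation:
Slide left:
row 0: [16, 0, 0, 0] -> [16, 0, 0, 0]
row 1: [16, 0, 0, 0] -> [16, 0, 0, 0]
row 2: [0, 2, 32, 0] -> [2, 32, 0, 0]
row 3: [8, 0, 2, 32] -> [8, 2, 32, 0]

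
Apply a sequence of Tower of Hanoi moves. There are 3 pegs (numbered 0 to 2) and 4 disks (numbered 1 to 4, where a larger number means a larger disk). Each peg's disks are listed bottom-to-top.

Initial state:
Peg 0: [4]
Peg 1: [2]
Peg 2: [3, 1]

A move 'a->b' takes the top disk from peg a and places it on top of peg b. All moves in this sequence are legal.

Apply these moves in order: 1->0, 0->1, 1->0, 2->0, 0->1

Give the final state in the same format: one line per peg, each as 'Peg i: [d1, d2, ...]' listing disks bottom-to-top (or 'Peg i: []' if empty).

Answer: Peg 0: [4, 2]
Peg 1: [1]
Peg 2: [3]

Derivation:
After move 1 (1->0):
Peg 0: [4, 2]
Peg 1: []
Peg 2: [3, 1]

After move 2 (0->1):
Peg 0: [4]
Peg 1: [2]
Peg 2: [3, 1]

After move 3 (1->0):
Peg 0: [4, 2]
Peg 1: []
Peg 2: [3, 1]

After move 4 (2->0):
Peg 0: [4, 2, 1]
Peg 1: []
Peg 2: [3]

After move 5 (0->1):
Peg 0: [4, 2]
Peg 1: [1]
Peg 2: [3]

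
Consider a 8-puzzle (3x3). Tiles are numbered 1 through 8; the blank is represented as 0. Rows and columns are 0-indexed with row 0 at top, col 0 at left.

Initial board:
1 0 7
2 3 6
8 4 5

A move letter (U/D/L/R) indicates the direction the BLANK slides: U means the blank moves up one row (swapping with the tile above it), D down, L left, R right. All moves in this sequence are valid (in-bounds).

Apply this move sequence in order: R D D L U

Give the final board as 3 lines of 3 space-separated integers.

After move 1 (R):
1 7 0
2 3 6
8 4 5

After move 2 (D):
1 7 6
2 3 0
8 4 5

After move 3 (D):
1 7 6
2 3 5
8 4 0

After move 4 (L):
1 7 6
2 3 5
8 0 4

After move 5 (U):
1 7 6
2 0 5
8 3 4

Answer: 1 7 6
2 0 5
8 3 4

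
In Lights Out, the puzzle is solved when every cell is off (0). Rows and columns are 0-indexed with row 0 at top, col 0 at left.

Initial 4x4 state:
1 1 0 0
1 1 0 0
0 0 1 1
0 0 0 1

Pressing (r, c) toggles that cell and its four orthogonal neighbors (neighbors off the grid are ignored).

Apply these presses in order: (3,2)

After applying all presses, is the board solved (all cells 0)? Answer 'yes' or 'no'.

Answer: no

Derivation:
After press 1 at (3,2):
1 1 0 0
1 1 0 0
0 0 0 1
0 1 1 0

Lights still on: 7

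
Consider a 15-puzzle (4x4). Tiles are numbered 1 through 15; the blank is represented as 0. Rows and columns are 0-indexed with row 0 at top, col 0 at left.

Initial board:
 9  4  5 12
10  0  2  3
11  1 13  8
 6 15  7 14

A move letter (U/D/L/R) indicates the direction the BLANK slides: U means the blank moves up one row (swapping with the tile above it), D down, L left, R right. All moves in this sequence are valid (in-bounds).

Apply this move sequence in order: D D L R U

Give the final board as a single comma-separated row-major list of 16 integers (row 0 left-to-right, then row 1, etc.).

After move 1 (D):
 9  4  5 12
10  1  2  3
11  0 13  8
 6 15  7 14

After move 2 (D):
 9  4  5 12
10  1  2  3
11 15 13  8
 6  0  7 14

After move 3 (L):
 9  4  5 12
10  1  2  3
11 15 13  8
 0  6  7 14

After move 4 (R):
 9  4  5 12
10  1  2  3
11 15 13  8
 6  0  7 14

After move 5 (U):
 9  4  5 12
10  1  2  3
11  0 13  8
 6 15  7 14

Answer: 9, 4, 5, 12, 10, 1, 2, 3, 11, 0, 13, 8, 6, 15, 7, 14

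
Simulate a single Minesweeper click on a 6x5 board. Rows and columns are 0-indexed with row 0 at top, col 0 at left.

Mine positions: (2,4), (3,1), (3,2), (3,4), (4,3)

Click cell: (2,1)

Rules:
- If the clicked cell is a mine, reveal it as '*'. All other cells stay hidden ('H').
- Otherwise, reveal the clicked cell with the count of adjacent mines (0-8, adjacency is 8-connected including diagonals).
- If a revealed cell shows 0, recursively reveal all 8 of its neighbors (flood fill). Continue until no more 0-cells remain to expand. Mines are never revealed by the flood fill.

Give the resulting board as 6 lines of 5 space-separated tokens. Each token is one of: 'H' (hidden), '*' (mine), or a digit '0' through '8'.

H H H H H
H H H H H
H 2 H H H
H H H H H
H H H H H
H H H H H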